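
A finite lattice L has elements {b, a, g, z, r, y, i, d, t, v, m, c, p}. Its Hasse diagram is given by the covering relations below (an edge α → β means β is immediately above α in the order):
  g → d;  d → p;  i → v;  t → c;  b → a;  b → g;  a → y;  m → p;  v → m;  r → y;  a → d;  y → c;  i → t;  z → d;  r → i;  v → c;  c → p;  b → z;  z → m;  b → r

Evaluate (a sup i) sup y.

a ∨ i = c
c ∨ y = c

c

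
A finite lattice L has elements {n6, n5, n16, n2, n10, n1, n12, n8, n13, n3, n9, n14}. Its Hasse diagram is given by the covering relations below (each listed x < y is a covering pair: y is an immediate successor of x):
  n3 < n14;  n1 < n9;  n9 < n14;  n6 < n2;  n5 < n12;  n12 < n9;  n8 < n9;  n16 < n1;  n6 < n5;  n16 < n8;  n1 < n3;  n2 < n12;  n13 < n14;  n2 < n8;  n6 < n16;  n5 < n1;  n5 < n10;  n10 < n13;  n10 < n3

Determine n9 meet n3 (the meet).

n1

Common lower bounds of {n9, n3}: n1, n16, n5, n6.
The greatest among these is n1.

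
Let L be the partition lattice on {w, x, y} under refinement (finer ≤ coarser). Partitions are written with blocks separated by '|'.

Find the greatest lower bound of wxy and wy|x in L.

Common lower bounds of {wxy, wy|x}: wy|x, w|x|y.
The greatest among these is wy|x.

wy|x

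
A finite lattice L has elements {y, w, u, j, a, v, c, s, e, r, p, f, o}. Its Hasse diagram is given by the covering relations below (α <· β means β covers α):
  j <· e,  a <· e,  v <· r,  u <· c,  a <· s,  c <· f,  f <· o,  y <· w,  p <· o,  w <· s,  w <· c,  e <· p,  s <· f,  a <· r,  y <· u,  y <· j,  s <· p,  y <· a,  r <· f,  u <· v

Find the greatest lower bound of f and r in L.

Common lower bounds of {f, r}: a, r, u, v, y.
The greatest among these is r.

r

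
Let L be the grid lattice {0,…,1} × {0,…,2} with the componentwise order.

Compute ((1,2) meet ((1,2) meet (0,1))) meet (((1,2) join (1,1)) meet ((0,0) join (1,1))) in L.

(1,2) ∧ (0,1) = (0,1)
(1,2) ∧ (0,1) = (0,1)
(1,2) ∨ (1,1) = (1,2)
(0,0) ∨ (1,1) = (1,1)
(1,2) ∧ (1,1) = (1,1)
(0,1) ∧ (1,1) = (0,1)

(0,1)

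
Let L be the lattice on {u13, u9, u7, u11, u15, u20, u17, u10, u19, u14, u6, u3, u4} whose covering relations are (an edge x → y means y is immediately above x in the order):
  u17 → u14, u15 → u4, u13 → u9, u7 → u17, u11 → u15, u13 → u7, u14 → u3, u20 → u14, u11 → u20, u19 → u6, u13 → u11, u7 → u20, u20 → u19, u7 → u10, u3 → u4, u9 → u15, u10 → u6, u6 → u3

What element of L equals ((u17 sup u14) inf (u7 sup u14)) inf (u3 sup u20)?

u14

u17 ∨ u14 = u14
u7 ∨ u14 = u14
u14 ∧ u14 = u14
u3 ∨ u20 = u3
u14 ∧ u3 = u14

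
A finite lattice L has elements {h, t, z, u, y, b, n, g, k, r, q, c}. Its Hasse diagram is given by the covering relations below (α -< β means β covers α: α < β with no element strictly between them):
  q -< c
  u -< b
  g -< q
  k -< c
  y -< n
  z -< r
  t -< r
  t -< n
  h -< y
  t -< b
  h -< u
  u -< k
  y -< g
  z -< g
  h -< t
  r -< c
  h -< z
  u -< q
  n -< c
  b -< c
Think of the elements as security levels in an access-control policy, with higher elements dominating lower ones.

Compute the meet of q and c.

Common lower bounds of {q, c}: g, h, q, u, y, z.
The greatest among these is q.

q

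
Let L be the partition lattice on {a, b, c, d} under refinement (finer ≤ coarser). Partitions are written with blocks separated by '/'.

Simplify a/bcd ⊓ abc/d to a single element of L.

a/bc/d

a/bcd ∧ abc/d = a/bc/d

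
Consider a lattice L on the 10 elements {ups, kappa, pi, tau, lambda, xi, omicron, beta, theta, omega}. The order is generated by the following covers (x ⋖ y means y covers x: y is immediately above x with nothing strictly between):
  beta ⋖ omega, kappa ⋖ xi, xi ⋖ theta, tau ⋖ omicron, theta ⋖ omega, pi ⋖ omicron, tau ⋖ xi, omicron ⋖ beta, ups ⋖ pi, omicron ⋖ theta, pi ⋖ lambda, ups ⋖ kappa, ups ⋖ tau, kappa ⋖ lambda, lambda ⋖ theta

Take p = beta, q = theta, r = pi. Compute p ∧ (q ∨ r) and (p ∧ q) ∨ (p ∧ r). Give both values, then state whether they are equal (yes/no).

q ∨ r = theta, so p ∧ (q ∨ r) = beta ∧ theta = omicron.
p ∧ q = omicron and p ∧ r = pi, so (p ∧ q) ∨ (p ∧ r) = omicron ∨ pi = omicron.
Equal: yes.

omicron; omicron; yes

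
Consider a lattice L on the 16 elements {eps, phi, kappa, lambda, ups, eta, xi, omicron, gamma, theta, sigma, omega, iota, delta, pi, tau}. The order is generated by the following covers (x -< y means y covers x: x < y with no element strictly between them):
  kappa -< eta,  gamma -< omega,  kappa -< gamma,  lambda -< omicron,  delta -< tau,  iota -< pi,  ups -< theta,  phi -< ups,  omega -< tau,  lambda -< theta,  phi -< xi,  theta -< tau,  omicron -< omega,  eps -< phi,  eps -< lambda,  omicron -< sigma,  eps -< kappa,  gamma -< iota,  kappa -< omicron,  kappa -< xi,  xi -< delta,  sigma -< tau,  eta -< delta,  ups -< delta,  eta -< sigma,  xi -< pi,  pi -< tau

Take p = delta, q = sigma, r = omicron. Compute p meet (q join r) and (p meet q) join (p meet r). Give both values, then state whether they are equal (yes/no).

eta; eta; yes

q join r = sigma, so p meet (q join r) = delta meet sigma = eta.
p meet q = eta and p meet r = kappa, so (p meet q) join (p meet r) = eta join kappa = eta.
Equal: yes.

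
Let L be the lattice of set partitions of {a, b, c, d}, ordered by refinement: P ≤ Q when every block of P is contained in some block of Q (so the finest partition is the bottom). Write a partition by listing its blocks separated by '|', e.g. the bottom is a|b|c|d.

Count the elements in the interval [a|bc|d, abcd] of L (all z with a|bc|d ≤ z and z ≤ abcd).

The interval [a|bc|d, abcd] = {abcd, abc|d, ad|bc, a|bcd, a|bc|d}, which has 5 elements.

5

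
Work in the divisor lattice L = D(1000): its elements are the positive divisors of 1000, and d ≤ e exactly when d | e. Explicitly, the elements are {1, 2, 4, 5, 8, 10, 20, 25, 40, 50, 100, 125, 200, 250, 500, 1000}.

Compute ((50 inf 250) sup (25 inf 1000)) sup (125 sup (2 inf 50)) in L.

250

50 ∧ 250 = 50
25 ∧ 1000 = 25
50 ∨ 25 = 50
2 ∧ 50 = 2
125 ∨ 2 = 250
50 ∨ 250 = 250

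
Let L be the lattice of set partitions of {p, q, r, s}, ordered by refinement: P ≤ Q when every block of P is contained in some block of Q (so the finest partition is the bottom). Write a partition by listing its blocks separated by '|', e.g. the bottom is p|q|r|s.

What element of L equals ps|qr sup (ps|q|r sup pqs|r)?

ps|q|r ∨ pqs|r = pqs|r
ps|qr ∨ pqs|r = pqrs

pqrs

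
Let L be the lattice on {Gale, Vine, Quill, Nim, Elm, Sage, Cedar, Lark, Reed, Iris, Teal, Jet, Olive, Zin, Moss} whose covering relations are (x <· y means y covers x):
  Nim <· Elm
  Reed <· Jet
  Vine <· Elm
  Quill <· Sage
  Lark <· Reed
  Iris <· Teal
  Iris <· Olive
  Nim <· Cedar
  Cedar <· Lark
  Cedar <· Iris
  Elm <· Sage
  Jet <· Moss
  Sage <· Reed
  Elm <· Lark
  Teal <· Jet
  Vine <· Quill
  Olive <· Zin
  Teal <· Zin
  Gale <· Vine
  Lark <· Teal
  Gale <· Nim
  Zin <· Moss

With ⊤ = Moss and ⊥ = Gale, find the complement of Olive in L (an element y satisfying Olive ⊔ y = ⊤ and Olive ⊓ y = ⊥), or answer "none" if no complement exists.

Need y with Olive ∨ y = Moss and Olive ∧ y = Gale.
Checking each element gives: Quill.

Quill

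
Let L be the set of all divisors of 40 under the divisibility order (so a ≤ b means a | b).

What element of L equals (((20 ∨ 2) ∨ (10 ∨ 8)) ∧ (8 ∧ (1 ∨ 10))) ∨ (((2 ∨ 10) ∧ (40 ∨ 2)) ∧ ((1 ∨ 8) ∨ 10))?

10

20 ∨ 2 = 20
10 ∨ 8 = 40
20 ∨ 40 = 40
1 ∨ 10 = 10
8 ∧ 10 = 2
40 ∧ 2 = 2
2 ∨ 10 = 10
40 ∨ 2 = 40
10 ∧ 40 = 10
1 ∨ 8 = 8
8 ∨ 10 = 40
10 ∧ 40 = 10
2 ∨ 10 = 10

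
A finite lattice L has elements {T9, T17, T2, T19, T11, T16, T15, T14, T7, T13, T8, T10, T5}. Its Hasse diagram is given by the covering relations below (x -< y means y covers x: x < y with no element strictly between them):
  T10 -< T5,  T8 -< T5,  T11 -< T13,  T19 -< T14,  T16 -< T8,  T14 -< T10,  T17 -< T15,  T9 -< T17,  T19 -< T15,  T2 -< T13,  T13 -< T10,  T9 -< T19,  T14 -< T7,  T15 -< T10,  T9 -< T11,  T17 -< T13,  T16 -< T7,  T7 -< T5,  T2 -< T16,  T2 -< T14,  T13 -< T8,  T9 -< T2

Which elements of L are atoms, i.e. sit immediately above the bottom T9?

The atoms are exactly the elements that cover T9: T11, T17, T19, T2.

T11, T17, T19, T2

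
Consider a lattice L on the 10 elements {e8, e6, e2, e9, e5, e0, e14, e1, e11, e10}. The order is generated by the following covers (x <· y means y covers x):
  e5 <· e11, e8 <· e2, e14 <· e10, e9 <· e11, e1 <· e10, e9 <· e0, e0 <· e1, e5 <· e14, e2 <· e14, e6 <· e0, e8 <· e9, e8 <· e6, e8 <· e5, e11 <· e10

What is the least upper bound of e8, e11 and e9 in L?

Common upper bounds of {e8, e11, e9}: e10, e11.
The least among these is e11.

e11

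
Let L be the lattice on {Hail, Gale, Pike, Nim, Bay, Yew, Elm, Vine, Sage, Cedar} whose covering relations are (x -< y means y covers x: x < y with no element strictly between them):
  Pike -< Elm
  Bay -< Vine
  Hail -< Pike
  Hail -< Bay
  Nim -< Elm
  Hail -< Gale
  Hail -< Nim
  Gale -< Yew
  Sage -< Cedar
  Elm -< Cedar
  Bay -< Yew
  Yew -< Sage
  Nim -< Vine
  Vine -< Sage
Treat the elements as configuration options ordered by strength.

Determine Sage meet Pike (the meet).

Common lower bounds of {Sage, Pike}: Hail.
The greatest among these is Hail.

Hail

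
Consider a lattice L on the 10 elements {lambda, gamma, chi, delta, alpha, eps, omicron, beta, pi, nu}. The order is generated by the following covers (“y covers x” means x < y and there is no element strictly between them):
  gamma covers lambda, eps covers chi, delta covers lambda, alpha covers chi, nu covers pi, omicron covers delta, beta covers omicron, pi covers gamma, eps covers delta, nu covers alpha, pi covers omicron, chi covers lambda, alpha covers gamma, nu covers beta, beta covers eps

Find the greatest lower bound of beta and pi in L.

Common lower bounds of {beta, pi}: delta, lambda, omicron.
The greatest among these is omicron.

omicron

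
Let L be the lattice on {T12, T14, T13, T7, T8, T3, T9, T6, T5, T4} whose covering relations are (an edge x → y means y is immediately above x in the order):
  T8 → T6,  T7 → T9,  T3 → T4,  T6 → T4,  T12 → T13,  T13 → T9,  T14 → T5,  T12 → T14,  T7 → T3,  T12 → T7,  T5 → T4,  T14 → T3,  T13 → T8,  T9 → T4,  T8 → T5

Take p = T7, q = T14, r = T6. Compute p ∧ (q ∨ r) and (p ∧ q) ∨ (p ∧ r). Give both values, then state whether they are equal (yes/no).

q ∨ r = T4, so p ∧ (q ∨ r) = T7 ∧ T4 = T7.
p ∧ q = T12 and p ∧ r = T12, so (p ∧ q) ∨ (p ∧ r) = T12 ∨ T12 = T12.
Equal: no.

T7; T12; no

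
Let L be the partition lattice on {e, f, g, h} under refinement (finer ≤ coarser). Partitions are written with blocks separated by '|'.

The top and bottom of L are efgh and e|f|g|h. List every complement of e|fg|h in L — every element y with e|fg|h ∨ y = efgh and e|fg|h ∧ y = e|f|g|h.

efh|g, ef|gh, egh|f, eg|fh

Need y with e|fg|h ∨ y = efgh and e|fg|h ∧ y = e|f|g|h.
Checking each element gives: efh|g, ef|gh, egh|f, eg|fh.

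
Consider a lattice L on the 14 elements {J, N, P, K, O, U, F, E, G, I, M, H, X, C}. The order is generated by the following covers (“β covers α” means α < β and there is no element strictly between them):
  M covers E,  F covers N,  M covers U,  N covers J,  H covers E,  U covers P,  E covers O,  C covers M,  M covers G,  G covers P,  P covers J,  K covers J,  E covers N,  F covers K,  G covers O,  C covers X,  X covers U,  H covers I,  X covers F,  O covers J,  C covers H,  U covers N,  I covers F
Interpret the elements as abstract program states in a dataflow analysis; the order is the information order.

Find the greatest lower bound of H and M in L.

E

Common lower bounds of {H, M}: E, J, N, O.
The greatest among these is E.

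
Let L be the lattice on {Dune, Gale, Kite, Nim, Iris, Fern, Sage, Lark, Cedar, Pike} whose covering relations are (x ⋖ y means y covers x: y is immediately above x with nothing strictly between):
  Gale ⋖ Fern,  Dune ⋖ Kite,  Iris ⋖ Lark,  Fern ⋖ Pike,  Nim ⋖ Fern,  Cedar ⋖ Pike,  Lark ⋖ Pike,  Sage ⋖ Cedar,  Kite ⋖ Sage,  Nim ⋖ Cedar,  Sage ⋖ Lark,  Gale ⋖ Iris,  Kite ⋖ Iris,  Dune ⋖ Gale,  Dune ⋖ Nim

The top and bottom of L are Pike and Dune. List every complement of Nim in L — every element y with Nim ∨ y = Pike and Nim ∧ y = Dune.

Iris, Lark

Need y with Nim ∨ y = Pike and Nim ∧ y = Dune.
Checking each element gives: Iris, Lark.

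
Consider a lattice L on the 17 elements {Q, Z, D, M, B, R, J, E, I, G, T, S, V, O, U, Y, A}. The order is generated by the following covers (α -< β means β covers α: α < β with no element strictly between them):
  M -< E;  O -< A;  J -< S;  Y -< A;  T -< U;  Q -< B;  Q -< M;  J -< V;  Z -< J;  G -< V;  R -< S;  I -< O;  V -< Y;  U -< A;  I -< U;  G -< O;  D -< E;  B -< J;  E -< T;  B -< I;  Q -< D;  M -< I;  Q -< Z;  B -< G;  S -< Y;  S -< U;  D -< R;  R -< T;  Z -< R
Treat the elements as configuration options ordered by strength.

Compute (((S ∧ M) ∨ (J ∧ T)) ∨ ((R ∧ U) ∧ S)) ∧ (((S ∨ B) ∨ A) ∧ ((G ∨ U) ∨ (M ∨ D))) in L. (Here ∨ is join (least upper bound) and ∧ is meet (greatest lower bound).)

S ∧ M = Q
J ∧ T = Z
Q ∨ Z = Z
R ∧ U = R
R ∧ S = R
Z ∨ R = R
S ∨ B = S
S ∨ A = A
G ∨ U = A
M ∨ D = E
A ∨ E = A
A ∧ A = A
R ∧ A = R

R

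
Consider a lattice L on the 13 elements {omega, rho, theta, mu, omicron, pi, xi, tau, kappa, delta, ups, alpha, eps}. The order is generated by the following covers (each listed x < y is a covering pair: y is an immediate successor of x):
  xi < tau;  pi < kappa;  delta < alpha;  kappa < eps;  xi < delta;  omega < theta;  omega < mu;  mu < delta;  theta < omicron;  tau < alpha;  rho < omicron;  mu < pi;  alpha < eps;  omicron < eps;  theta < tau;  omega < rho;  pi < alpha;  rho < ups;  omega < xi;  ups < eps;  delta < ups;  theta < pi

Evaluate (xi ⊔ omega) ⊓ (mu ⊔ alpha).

xi

xi ∨ omega = xi
mu ∨ alpha = alpha
xi ∧ alpha = xi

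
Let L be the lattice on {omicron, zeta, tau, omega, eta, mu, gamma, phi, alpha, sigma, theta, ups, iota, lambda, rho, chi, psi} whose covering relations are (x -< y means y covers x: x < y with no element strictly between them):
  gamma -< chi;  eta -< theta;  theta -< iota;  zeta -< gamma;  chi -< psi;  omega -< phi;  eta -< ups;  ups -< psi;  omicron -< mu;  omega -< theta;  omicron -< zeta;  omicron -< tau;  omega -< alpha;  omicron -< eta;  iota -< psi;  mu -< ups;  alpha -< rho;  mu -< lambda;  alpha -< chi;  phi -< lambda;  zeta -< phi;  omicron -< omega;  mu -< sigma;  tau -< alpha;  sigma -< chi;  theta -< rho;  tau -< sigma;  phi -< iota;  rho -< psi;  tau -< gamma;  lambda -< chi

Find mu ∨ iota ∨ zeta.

psi

Common upper bounds of {mu, iota, zeta}: psi.
The least among these is psi.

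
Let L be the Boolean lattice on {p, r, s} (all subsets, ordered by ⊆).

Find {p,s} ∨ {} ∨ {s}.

{p,s}

Under ⊆, join is union: {p,s} ∪ {} ∪ {s} = {p,s}.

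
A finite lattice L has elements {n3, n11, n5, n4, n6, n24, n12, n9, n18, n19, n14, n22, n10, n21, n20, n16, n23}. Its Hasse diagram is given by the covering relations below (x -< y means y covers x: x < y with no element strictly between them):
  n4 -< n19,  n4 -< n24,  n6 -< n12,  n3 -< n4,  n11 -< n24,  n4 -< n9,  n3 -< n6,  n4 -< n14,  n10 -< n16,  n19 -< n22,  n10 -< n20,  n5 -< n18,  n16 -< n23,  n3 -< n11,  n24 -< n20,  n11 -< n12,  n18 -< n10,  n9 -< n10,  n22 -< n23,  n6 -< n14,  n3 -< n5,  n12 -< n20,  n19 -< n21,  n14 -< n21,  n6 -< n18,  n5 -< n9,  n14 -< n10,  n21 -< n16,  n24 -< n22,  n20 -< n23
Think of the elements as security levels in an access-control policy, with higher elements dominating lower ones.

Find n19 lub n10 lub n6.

Common upper bounds of {n19, n10, n6}: n16, n23.
The least among these is n16.

n16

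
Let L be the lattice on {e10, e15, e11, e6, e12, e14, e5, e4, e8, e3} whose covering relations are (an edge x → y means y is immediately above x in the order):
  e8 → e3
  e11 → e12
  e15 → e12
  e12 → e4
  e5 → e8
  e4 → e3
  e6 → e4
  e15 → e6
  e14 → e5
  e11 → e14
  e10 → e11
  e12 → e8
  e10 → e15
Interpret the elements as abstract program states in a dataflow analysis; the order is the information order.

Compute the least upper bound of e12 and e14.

e8

Common upper bounds of {e12, e14}: e3, e8.
The least among these is e8.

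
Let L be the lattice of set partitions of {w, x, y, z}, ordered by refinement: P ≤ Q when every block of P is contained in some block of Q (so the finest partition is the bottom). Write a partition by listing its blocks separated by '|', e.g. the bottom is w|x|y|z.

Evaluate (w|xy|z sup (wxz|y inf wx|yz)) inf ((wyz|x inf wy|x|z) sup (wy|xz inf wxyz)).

wy|x|z

wxz|y ∧ wx|yz = wx|y|z
w|xy|z ∨ wx|y|z = wxy|z
wyz|x ∧ wy|x|z = wy|x|z
wy|xz ∧ wxyz = wy|xz
wy|x|z ∨ wy|xz = wy|xz
wxy|z ∧ wy|xz = wy|x|z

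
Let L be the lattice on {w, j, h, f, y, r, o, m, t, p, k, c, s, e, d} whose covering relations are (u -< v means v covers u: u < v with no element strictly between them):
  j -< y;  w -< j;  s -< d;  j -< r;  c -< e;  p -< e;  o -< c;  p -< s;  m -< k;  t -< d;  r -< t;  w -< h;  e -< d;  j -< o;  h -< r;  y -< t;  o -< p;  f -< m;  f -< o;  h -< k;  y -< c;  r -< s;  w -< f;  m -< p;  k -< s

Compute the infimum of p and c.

o

Common lower bounds of {p, c}: f, j, o, w.
The greatest among these is o.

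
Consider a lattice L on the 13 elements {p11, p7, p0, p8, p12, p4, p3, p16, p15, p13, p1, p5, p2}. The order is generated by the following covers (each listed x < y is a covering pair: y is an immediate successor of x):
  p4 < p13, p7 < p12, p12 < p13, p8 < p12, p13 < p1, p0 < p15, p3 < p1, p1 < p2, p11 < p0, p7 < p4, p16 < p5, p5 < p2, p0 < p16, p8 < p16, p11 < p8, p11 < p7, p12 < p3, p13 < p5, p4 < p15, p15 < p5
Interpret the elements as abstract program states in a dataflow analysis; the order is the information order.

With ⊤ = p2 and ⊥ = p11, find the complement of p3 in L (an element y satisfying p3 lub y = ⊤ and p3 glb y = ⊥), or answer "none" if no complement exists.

Need y with p3 ∨ y = p2 and p3 ∧ y = p11.
Checking each element gives: p0.

p0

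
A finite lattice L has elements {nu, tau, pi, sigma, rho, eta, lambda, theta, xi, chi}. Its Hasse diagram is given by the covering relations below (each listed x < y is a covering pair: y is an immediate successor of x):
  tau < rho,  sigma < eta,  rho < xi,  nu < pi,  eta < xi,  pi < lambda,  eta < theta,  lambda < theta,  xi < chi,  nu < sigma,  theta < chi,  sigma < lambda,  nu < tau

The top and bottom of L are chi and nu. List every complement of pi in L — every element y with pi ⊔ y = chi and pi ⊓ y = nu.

rho, tau, xi

Need y with pi ∨ y = chi and pi ∧ y = nu.
Checking each element gives: rho, tau, xi.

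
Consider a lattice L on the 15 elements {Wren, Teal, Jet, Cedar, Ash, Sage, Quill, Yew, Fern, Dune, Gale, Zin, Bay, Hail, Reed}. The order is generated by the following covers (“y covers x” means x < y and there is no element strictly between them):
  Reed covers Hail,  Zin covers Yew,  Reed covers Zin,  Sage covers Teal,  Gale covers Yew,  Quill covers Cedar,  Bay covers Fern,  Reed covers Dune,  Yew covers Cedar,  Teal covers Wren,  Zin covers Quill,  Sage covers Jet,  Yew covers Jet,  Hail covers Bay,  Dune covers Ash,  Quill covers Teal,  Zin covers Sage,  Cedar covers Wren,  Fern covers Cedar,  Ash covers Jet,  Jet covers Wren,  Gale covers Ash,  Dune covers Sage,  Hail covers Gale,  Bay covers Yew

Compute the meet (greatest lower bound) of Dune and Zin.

Common lower bounds of {Dune, Zin}: Jet, Sage, Teal, Wren.
The greatest among these is Sage.

Sage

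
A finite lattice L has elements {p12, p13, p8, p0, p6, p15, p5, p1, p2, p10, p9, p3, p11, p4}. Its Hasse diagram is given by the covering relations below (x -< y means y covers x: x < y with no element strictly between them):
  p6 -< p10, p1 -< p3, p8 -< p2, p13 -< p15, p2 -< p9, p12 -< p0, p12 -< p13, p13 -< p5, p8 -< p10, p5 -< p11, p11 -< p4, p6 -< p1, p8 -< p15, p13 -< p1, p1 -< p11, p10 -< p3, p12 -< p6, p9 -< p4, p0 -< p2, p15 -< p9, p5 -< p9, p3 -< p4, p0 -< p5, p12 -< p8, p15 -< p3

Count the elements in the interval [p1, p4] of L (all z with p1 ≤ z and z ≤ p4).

The interval [p1, p4] = {p1, p11, p3, p4}, which has 4 elements.

4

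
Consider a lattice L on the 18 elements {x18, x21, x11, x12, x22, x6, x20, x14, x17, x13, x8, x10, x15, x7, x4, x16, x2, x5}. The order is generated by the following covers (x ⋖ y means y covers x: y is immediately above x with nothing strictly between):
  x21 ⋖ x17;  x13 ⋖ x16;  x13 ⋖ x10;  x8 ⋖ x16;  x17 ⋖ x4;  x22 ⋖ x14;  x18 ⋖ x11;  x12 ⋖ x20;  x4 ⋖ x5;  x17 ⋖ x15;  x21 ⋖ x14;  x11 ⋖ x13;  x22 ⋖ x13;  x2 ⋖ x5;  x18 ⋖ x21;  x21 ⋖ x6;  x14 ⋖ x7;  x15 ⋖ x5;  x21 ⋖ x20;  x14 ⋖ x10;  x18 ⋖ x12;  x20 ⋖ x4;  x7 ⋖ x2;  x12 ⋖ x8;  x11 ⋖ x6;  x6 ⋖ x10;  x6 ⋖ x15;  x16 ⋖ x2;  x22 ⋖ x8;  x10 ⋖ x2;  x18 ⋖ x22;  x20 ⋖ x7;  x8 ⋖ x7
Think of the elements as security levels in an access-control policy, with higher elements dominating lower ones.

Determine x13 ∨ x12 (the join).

Common upper bounds of {x13, x12}: x16, x2, x5.
The least among these is x16.

x16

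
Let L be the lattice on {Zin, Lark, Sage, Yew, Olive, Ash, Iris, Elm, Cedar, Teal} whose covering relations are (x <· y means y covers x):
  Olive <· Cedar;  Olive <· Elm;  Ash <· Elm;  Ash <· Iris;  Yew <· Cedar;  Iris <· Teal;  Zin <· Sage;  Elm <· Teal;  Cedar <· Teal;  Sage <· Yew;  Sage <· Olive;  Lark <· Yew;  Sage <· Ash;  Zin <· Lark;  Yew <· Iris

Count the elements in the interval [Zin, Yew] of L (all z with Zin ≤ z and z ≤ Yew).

4

The interval [Zin, Yew] = {Lark, Sage, Yew, Zin}, which has 4 elements.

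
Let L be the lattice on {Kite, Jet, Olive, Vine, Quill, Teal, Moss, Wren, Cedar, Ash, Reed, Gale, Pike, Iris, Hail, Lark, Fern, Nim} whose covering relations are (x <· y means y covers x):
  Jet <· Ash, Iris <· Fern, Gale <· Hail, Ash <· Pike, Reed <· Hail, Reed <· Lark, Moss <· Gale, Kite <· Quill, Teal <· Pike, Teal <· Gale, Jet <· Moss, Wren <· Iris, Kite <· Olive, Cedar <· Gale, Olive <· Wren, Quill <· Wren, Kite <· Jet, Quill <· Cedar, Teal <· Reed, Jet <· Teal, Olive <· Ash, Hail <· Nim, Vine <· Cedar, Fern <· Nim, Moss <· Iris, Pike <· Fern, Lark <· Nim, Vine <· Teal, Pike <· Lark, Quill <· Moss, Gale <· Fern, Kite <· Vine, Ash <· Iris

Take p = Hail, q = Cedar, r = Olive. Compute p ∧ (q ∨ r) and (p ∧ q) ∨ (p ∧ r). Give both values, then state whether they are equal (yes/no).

Gale; Cedar; no

q ∨ r = Fern, so p ∧ (q ∨ r) = Hail ∧ Fern = Gale.
p ∧ q = Cedar and p ∧ r = Kite, so (p ∧ q) ∨ (p ∧ r) = Cedar ∨ Kite = Cedar.
Equal: no.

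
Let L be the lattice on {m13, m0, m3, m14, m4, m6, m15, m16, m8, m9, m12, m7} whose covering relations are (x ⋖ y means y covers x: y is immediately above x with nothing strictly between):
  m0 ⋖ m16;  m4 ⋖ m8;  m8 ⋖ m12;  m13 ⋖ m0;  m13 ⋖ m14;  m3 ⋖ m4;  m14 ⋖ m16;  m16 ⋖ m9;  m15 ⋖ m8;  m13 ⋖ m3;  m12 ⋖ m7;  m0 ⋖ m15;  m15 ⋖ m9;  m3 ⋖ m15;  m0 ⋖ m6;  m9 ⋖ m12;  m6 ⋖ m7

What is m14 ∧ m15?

Common lower bounds of {m14, m15}: m13.
The greatest among these is m13.

m13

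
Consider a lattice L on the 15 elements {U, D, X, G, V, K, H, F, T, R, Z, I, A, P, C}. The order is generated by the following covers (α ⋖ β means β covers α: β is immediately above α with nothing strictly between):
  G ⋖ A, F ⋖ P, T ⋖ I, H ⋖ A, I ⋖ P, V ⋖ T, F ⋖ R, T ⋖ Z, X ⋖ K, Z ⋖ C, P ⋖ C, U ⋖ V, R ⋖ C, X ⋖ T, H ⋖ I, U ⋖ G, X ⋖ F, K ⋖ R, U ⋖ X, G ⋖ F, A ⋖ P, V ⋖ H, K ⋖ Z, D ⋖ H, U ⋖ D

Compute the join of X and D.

Common upper bounds of {X, D}: C, I, P.
The least among these is I.

I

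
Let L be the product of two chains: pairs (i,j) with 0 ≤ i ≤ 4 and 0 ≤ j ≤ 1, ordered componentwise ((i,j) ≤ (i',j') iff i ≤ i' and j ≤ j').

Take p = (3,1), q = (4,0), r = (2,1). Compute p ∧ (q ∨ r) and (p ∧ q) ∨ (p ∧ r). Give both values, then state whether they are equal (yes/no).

(3,1); (3,1); yes

q ∨ r = (4,1), so p ∧ (q ∨ r) = (3,1) ∧ (4,1) = (3,1).
p ∧ q = (3,0) and p ∧ r = (2,1), so (p ∧ q) ∨ (p ∧ r) = (3,0) ∨ (2,1) = (3,1).
Equal: yes.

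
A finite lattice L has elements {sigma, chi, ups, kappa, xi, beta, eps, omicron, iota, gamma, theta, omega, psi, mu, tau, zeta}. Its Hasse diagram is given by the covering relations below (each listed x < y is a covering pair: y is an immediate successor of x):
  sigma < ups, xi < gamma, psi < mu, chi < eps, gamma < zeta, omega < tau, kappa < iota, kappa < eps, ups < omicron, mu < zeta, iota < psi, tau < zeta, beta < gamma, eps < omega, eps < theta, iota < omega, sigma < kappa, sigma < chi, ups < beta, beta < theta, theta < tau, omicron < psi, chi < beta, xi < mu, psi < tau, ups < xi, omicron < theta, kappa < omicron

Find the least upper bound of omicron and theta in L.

Common upper bounds of {omicron, theta}: tau, theta, zeta.
The least among these is theta.

theta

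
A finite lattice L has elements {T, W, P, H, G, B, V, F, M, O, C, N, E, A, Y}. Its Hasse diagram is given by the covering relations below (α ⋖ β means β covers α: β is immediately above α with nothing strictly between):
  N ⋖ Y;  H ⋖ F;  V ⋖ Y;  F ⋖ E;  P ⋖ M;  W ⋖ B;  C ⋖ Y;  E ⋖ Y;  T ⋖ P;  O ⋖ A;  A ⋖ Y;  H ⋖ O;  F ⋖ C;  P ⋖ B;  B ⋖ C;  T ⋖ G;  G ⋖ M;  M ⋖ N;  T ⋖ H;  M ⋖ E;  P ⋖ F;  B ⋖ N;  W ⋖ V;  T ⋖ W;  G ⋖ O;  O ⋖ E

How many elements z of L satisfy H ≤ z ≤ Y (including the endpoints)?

The interval [H, Y] = {A, C, E, F, H, O, Y}, which has 7 elements.

7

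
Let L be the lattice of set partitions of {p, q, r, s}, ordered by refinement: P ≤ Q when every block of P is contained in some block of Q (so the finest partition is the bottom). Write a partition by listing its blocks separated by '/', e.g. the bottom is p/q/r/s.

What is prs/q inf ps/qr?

The meet (common refinement) of prs/q and ps/qr intersects blocks pairwise, giving ps/q/r.

ps/q/r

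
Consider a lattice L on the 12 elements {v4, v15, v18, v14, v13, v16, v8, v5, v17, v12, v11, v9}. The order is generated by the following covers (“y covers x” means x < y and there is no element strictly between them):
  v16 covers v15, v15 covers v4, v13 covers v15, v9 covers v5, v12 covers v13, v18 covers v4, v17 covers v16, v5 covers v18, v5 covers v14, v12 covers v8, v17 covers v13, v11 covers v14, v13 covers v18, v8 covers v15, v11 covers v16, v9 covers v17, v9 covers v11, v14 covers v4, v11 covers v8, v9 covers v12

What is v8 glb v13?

v15

Common lower bounds of {v8, v13}: v15, v4.
The greatest among these is v15.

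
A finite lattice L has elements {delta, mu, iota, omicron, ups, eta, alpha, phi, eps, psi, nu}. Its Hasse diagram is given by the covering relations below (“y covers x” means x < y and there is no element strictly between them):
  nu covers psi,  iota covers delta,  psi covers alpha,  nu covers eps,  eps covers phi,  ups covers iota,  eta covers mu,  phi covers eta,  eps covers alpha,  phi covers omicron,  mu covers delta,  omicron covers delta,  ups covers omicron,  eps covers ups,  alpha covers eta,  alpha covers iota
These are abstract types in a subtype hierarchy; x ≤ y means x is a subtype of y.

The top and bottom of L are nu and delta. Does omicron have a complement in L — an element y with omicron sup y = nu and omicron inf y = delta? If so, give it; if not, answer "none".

psi

Need y with omicron ∨ y = nu and omicron ∧ y = delta.
Checking each element gives: psi.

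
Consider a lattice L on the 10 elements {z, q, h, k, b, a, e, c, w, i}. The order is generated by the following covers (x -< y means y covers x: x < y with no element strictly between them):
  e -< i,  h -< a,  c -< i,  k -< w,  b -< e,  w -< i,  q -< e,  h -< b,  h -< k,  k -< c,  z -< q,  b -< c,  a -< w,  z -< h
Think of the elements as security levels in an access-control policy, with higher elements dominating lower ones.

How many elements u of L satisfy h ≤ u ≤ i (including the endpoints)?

The interval [h, i] = {a, b, c, e, h, i, k, w}, which has 8 elements.

8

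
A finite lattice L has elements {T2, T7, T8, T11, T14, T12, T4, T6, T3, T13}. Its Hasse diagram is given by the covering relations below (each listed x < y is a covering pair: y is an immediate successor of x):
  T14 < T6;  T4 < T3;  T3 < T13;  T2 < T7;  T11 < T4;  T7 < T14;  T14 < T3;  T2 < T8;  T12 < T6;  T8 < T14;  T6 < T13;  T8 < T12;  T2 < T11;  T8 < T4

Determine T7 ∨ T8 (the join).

T14

Common upper bounds of {T7, T8}: T13, T14, T3, T6.
The least among these is T14.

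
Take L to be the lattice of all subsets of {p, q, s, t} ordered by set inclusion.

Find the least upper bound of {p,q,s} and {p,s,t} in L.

{p,q,s,t}

Common upper bounds of {{p,q,s}, {p,s,t}}: {p,q,s,t}.
The least among these is {p,q,s,t}.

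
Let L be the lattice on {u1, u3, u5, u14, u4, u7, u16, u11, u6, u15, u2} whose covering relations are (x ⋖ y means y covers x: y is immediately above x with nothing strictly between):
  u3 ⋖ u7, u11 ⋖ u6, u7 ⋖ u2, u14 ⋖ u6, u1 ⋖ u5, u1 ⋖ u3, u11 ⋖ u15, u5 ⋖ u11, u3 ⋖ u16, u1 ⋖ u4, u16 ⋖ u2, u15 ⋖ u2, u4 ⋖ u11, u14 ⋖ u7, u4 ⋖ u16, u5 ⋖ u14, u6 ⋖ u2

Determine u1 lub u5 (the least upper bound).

u5

Common upper bounds of {u1, u5}: u11, u14, u15, u2, u5, u6, u7.
The least among these is u5.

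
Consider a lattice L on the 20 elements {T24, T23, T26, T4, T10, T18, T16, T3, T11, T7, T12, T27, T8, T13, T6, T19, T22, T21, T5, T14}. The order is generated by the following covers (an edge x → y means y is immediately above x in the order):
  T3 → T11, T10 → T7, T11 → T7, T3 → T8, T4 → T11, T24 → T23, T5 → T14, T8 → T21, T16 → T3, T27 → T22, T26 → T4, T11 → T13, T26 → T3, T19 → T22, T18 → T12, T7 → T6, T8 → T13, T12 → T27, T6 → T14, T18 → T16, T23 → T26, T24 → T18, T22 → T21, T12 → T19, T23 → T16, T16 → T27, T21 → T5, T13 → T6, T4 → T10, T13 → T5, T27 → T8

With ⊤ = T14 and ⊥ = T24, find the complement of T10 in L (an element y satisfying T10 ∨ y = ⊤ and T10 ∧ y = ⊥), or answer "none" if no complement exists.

Need y with T10 ∨ y = T14 and T10 ∧ y = T24.
Checking each element gives: T19.

T19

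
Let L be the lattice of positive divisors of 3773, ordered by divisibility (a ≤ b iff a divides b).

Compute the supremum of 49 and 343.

343

Common upper bounds of {49, 343}: 343, 3773.
The least among these is 343.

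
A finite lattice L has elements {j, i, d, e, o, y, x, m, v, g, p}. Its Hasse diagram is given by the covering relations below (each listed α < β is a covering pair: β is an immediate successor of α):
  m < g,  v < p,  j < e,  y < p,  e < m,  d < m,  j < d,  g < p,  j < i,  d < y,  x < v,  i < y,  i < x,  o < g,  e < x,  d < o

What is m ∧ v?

e

Common lower bounds of {m, v}: e, j.
The greatest among these is e.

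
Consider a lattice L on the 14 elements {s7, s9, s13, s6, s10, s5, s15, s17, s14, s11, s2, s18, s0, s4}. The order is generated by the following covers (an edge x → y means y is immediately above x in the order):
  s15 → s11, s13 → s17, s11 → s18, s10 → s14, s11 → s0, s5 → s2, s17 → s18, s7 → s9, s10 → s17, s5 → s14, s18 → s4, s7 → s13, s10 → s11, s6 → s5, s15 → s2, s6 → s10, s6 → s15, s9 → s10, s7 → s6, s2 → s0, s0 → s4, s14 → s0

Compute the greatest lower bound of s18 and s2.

Common lower bounds of {s18, s2}: s15, s6, s7.
The greatest among these is s15.

s15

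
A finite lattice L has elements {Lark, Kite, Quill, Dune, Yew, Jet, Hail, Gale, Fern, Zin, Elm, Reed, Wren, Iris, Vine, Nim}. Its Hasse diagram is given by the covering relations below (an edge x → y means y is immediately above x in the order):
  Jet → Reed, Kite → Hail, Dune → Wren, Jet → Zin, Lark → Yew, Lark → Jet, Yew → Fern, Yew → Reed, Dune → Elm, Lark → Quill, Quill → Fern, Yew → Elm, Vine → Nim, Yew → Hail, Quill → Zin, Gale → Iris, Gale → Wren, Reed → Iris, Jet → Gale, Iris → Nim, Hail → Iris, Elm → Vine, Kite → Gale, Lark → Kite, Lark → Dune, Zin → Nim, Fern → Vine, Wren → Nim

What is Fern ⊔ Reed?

Nim

Common upper bounds of {Fern, Reed}: Nim.
The least among these is Nim.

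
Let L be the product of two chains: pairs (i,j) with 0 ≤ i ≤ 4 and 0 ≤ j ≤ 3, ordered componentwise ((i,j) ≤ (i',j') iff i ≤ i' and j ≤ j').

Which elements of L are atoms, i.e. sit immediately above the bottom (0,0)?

The atoms are exactly the elements that cover (0,0): (0,1), (1,0).

(0,1), (1,0)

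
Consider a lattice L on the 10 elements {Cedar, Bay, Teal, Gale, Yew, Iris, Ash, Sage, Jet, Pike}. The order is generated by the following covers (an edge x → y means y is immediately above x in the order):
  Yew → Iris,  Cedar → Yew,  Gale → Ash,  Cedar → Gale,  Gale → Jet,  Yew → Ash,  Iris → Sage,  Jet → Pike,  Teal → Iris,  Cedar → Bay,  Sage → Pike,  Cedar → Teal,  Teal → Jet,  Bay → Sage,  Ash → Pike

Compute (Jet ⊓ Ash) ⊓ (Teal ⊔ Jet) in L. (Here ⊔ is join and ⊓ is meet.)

Gale

Jet ∧ Ash = Gale
Teal ∨ Jet = Jet
Gale ∧ Jet = Gale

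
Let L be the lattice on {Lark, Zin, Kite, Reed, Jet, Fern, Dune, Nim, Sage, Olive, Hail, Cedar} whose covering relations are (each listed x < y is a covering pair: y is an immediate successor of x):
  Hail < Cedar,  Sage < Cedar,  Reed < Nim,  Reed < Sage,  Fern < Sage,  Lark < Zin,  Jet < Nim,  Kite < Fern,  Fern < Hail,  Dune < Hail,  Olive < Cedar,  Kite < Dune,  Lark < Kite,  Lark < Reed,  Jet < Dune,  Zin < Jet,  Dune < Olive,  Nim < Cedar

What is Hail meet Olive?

Dune

Common lower bounds of {Hail, Olive}: Dune, Jet, Kite, Lark, Zin.
The greatest among these is Dune.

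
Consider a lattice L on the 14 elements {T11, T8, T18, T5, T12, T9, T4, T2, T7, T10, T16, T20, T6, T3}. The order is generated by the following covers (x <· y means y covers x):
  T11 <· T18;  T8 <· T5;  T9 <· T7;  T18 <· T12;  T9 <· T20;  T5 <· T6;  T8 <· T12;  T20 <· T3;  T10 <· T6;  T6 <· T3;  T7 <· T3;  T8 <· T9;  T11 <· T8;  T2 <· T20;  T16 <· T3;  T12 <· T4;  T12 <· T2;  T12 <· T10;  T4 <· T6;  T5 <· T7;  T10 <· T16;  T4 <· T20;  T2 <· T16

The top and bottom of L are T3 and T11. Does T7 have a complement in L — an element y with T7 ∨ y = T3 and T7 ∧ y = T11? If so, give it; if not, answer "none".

T18

Need y with T7 ∨ y = T3 and T7 ∧ y = T11.
Checking each element gives: T18.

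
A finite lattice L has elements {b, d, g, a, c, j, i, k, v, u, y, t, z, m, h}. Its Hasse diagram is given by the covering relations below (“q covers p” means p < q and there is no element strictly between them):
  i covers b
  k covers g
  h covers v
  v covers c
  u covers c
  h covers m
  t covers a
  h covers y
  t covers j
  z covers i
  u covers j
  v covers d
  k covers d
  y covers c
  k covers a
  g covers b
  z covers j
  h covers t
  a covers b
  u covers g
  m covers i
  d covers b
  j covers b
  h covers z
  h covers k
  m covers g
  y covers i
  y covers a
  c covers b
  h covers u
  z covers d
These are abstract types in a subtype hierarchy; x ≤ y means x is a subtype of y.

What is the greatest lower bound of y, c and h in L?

Common lower bounds of {y, c, h}: b, c.
The greatest among these is c.

c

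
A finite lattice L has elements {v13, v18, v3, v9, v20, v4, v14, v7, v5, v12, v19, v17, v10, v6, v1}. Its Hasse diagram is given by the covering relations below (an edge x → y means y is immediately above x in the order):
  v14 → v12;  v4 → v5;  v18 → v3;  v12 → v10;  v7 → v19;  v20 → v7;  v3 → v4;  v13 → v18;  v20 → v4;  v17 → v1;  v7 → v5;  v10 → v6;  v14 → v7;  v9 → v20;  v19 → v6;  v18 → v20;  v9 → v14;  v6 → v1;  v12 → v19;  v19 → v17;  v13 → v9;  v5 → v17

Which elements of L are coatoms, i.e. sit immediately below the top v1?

The coatoms are exactly the elements covered by v1: v17, v6.

v17, v6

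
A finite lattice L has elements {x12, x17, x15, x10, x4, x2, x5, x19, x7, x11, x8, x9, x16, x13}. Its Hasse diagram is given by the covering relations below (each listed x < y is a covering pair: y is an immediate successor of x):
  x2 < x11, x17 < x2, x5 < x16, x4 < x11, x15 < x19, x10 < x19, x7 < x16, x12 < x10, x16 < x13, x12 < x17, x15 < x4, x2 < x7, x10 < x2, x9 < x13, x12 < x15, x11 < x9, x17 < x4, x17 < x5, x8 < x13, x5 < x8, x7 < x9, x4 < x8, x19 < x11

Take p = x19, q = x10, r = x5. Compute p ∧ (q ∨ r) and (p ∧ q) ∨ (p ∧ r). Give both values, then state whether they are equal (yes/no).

x10; x10; yes

q ∨ r = x16, so p ∧ (q ∨ r) = x19 ∧ x16 = x10.
p ∧ q = x10 and p ∧ r = x12, so (p ∧ q) ∨ (p ∧ r) = x10 ∨ x12 = x10.
Equal: yes.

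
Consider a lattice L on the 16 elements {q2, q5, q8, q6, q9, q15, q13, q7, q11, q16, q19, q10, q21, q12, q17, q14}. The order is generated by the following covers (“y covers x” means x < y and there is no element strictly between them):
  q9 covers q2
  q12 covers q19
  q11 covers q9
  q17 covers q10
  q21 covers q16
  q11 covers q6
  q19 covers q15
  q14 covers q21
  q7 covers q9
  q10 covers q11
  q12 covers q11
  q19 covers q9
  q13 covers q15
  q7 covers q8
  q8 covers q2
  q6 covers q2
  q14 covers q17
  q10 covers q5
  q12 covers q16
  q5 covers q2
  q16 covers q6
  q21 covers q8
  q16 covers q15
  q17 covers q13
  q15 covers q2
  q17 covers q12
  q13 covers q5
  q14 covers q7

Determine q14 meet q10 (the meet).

q10

Common lower bounds of {q14, q10}: q10, q11, q2, q5, q6, q9.
The greatest among these is q10.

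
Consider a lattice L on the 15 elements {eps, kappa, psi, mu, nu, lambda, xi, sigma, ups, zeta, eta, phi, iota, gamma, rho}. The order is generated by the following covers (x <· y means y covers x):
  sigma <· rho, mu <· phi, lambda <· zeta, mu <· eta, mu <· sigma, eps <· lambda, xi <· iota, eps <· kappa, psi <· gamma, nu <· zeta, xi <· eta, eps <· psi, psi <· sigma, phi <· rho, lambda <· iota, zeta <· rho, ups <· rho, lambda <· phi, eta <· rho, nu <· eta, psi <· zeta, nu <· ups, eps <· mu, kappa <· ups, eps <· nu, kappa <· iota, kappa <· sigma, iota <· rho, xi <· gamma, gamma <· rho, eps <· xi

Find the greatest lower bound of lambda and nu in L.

eps

Common lower bounds of {lambda, nu}: eps.
The greatest among these is eps.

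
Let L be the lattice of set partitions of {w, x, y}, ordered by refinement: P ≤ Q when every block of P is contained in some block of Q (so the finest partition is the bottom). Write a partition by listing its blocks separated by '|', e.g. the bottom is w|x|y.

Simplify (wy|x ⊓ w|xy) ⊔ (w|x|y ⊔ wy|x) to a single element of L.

wy|x

wy|x ∧ w|xy = w|x|y
w|x|y ∨ wy|x = wy|x
w|x|y ∨ wy|x = wy|x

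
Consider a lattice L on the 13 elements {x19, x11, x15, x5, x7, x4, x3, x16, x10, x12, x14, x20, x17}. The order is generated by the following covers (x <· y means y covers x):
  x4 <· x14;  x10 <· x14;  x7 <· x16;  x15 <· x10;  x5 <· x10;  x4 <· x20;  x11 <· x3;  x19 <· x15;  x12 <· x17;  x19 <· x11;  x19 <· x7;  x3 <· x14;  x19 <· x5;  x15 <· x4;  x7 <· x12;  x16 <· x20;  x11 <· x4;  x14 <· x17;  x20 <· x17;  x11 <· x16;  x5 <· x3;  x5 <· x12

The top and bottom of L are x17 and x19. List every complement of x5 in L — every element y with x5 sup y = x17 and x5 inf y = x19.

x16, x20

Need y with x5 ∨ y = x17 and x5 ∧ y = x19.
Checking each element gives: x16, x20.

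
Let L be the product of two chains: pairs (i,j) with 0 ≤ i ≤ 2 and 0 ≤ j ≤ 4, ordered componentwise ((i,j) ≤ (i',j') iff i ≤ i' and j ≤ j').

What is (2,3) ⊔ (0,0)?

(2,3)

Common upper bounds of {(2,3), (0,0)}: (2,3), (2,4).
The least among these is (2,3).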